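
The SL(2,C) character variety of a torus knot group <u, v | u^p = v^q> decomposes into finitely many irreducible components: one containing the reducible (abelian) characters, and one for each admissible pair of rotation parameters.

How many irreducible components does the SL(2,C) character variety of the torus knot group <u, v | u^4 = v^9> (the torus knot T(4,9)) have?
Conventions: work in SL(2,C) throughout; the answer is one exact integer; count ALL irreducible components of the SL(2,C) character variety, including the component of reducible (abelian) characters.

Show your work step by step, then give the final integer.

For T(4,9): irreducibility forces the central element u^4 = v^9 to one of +I, -I.
So on each irreducible component the traces are pinned: tr(u) = 2*cos(pi*alpha/4) with 1 <= alpha <= 3, tr(v) = 2*cos(pi*beta/9) with 1 <= beta <= 8.
The two central values (-1)^alpha I and (-1)^beta I must be the same matrix, so alpha and beta share a parity.
Enumerate parity-matched pairs: 2*4 odd-odd plus 1*4 even-even gives 12.
components with irreducible characters: 12; plus the single component of reducible (abelian) characters: total 13.

13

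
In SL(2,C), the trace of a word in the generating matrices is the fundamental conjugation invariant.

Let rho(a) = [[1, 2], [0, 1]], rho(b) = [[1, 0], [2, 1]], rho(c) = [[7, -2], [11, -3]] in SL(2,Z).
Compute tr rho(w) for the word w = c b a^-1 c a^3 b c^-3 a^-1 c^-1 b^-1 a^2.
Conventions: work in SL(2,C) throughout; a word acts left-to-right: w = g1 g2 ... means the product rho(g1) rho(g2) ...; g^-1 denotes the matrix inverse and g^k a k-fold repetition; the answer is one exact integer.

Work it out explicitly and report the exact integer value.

rho(c) = [[7, -2], [11, -3]]
... * rho(b) = [[1, 0], [2, 1]]  ->  [[3, -2], [5, -3]]
... * rho(a^-1) = [[1, -2], [0, 1]]  ->  [[3, -8], [5, -13]]
... * rho(c) = [[7, -2], [11, -3]]  ->  [[-67, 18], [-108, 29]]
... * rho(a) = [[1, 2], [0, 1]]  ->  [[-67, -116], [-108, -187]]
... * rho(a) = [[1, 2], [0, 1]]  ->  [[-67, -250], [-108, -403]]
... * rho(a) = [[1, 2], [0, 1]]  ->  [[-67, -384], [-108, -619]]
... * rho(b) = [[1, 0], [2, 1]]  ->  [[-835, -384], [-1346, -619]]
... * rho(c^-1) = [[-3, 2], [-11, 7]]  ->  [[6729, -4358], [10847, -7025]]
... * rho(c^-1) = [[-3, 2], [-11, 7]]  ->  [[27751, -17048], [44734, -27481]]
... * rho(c^-1) = [[-3, 2], [-11, 7]]  ->  [[104275, -63834], [168089, -102899]]
... * rho(a^-1) = [[1, -2], [0, 1]]  ->  [[104275, -272384], [168089, -439077]]
... * rho(c^-1) = [[-3, 2], [-11, 7]]  ->  [[2683399, -1698138], [4325580, -2737361]]
... * rho(b^-1) = [[1, 0], [-2, 1]]  ->  [[6079675, -1698138], [9800302, -2737361]]
... * rho(a) = [[1, 2], [0, 1]]  ->  [[6079675, 10461212], [9800302, 16863243]]
... * rho(a) = [[1, 2], [0, 1]]  ->  [[6079675, 22620562], [9800302, 36463847]]
tr = 6079675 + 36463847 = 42543522

42543522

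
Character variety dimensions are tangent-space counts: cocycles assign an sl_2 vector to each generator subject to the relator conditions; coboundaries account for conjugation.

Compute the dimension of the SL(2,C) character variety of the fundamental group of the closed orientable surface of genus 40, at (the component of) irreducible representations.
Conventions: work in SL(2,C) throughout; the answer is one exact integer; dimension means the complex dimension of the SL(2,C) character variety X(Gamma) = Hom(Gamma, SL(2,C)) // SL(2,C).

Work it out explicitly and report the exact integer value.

pi_1 of the closed genus-40 surface has 80 generators bound by the single product-of-commutators relator.
Before the relator condition, cocycle space has dim 3*80 = 240.
At an irreducible rho, H^2 = coker(d_2) vanishes (Poincare duality: H^2 is dual to H^0 = invariants = 0), so d_2 is surjective onto sl_2 and dim Z^1 = 240 - 3 = 237.
Coboundaries contribute dim B^1 = 3 (injective at irreducible rho).
dim X = dim H^1 = 237 - 3 = 234.

234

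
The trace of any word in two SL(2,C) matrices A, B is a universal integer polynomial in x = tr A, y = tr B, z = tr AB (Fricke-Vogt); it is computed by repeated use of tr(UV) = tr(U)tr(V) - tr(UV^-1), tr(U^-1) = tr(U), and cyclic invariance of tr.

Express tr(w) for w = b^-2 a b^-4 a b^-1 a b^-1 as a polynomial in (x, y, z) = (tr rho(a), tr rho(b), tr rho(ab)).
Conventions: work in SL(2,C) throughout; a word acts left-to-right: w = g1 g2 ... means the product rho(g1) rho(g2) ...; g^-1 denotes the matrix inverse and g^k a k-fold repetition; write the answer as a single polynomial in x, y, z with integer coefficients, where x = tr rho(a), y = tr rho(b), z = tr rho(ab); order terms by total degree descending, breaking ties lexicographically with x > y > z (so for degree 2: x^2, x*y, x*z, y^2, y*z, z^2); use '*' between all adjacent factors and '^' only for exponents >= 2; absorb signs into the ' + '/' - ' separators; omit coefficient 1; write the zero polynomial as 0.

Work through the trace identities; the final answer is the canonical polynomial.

tr(a^2) = tr(a) tr(a) - tr(1)  (reduce the a square) = x^2 - 2
tr(a^3) = tr(a) tr(a^2) - tr(a)  (reduce the a square) = x^3 - 3*x
tr(b a^2) = tr(a) tr(b a) - tr(b)  (reduce the a square) = x*z - y
use: tr(a^3 b) = tr(a) tr(b a^2) - tr(b a)  (reduce the a square) = x^2*z - x*y - z
tr(a^2 b^-1 a) = tr(a^3) tr(b) - tr(a^3 b)  (eliminate b^-1) = x^3*y - x^2*z - 2*x*y + z
apply: tr(b a b a) = tr(b a) tr(b a) - tr(1)  (split on b) = z^2 - 2
use: tr(b a b) = tr(b) tr(a b) - tr(a)  (reduce the b square) = y*z - x
tr(a b a^2 b) = tr(a) tr(b a b a) - tr(b a b)  (reduce the a square) = x*z^2 - y*z - x
tr(a^2 b^-1 a b) = tr(a b a^2) tr(b) - tr(a b a^2 b)  (eliminate b^-1) = x^2*y*z - x*y^2 - x*z^2 + x
tr(a b^-1 a^2 b^-1) = tr(a^2 b^-1 a) tr(b) - tr(a^2 b^-1 a b)  (eliminate b^-1) = x^3*y^2 - 2*x^2*y*z - x*y^2 + x*z^2 + y*z - x
apply: tr(b^-1 a^2 b^-2 a) = tr(a b^-1 a^2 b^-1) tr(b) - tr(a b^-1 a^2)  (eliminate b^-1) = x^3*y^3 - 2*x^2*y^2*z - x^3*y - x*y^3 + x*y*z^2 + x^2*z + y^2*z + x*y - z
tr(a^2 b^-2 a) = tr(b^-1 a^3) tr(b) - tr(b^-1 a^3 b)  (eliminate b^-1) = x^3*y^2 - x^2*y*z - x^3 - 2*x*y^2 + y*z + 3*x
tr(b^-1 a^2 b^-2 a b^-1) = tr(b^-1 a^2 b^-2 a) tr(b) - tr(b^-1 a^2 b^-2 a b)  (eliminate b^-1) = x^3*y^4 - 2*x^2*y^3*z - 2*x^3*y^2 - x*y^4 + x*y^2*z^2 + 2*x^2*y*z + y^3*z + x^3 + 3*x*y^2 - 2*y*z - 3*x
tr(b^-1 a^2 b^-2 a b^-2) = tr(b^-1 a^2 b^-2 a b^-1) tr(b) - tr(b^-1 a^2 b^-2 a)  (eliminate b^-1) = x^3*y^5 - 2*x^2*y^4*z - 3*x^3*y^3 - x*y^5 + x*y^3*z^2 + 4*x^2*y^2*z + y^4*z + 2*x^3*y + 4*x*y^3 - x*y*z^2 - x^2*z - 3*y^2*z - 4*x*y + z
tr(a b^-2 a b^-4 a) = tr(b^-1 a^2 b^-2 a b^-2) tr(b) - tr(b^-1 a^2 b^-2 a b^-1)  (eliminate b^-1) = x^3*y^6 - 2*x^2*y^5*z - 4*x^3*y^4 - x*y^6 + x*y^4*z^2 + 6*x^2*y^3*z + y^5*z + 4*x^3*y^2 + 5*x*y^4 - 2*x*y^2*z^2 - 3*x^2*y*z - 4*y^3*z - x^3 - 7*x*y^2 + 3*y*z + 3*x
tr(b^-2 a b a^2) = tr(b^-1 a b a^2) tr(b) - tr(b^-1 a b a^2 b)  (eliminate b^-1) = x^2*y^2*z - x*y^3 - x*y*z^2 - x^2*z + 2*x*y + z
use: tr(b^-1 a b a^2 b^-2) = tr(b^-2 a b a^2) tr(b) - tr(b^-2 a b a^2 b)  (eliminate b^-1) = x^2*y^3*z - x*y^4 - x*y^2*z^2 - 2*x^2*y*z + 3*x*y^2 + x*z^2 + y*z - x
tr(a b^-4 a b a) = tr(b^-1 a b a^2 b^-2) tr(b) - tr(b^-1 a b a^2 b^-1)  (eliminate b^-1) = x^2*y^4*z - x*y^5 - x*y^3*z^2 - 3*x^2*y^2*z + 4*x*y^3 + 2*x*y*z^2 + x^2*z + y^2*z - 3*x*y - z
tr(a b a b a b) = tr(b a b a) tr(b a) - tr(a b)  (split on b) = z^3 - 3*z
apply: tr(a b a b a b^-1) = tr(a b a b a) tr(b) - tr(a b a b a b)  (eliminate b^-1) = x*y*z^2 - y^2*z - z^3 - x*y + 3*z
tr(b^-1 a b a b a b^-1) = tr(a b a b a b^-1) tr(b) - tr(a b a b a)  (eliminate b^-1) = x*y^2*z^2 - y^3*z - y*z^3 - x*y^2 - x*z^2 + 4*y*z + x
tr(b^-3 a b a b a) = tr(b^-1 a b a b a b^-1) tr(b) - tr(b^-1 a b a b a)  (eliminate b^-1) = x*y^3*z^2 - y^4*z - y^2*z^3 - x*y^3 - 2*x*y*z^2 + 5*y^2*z + z^3 + 2*x*y - 3*z
apply: tr(a b^-4 a b a b) = tr(b^-3 a b a b a) tr(b) - tr(b^-3 a b a b a b)  (eliminate b^-1) = x*y^4*z^2 - y^5*z - y^3*z^3 - x*y^4 - 3*x*y^2*z^2 + 6*y^3*z + 2*y*z^3 + 3*x*y^2 + x*z^2 - 7*y*z - x
use: tr(b^-1 a b^-4 a b a) = tr(a b^-4 a b a) tr(b) - tr(a b^-4 a b a b)  (eliminate b^-1) = x^2*y^5*z - x*y^6 - 2*x*y^4*z^2 - 3*x^2*y^3*z + y^5*z + y^3*z^3 + 5*x*y^4 + 5*x*y^2*z^2 + x^2*y*z - 5*y^3*z - 2*y*z^3 - 6*x*y^2 - x*z^2 + 6*y*z + x
tr(a b^-2 a b^-4 a b) = tr(b^-1 a b^-4 a b a) tr(b) - tr(b^-1 a b^-4 a b a b)  (eliminate b^-1) = x^2*y^6*z - x*y^7 - 2*x*y^5*z^2 - 4*x^2*y^4*z + y^6*z + y^4*z^3 + 6*x*y^5 + 6*x*y^3*z^2 + 4*x^2*y^2*z - 5*y^4*z - 2*y^2*z^3 - 10*x*y^3 - 3*x*y*z^2 - x^2*z + 5*y^2*z + 4*x*y + z
use: tr(a b^-4 a b^-1 a b^-2) = tr(a b^-2 a b^-4 a) tr(b) - tr(a b^-2 a b^-4 a b)  (eliminate b^-1) = x^3*y^7 - 3*x^2*y^6*z - 4*x^3*y^5 + 3*x*y^5*z^2 + 10*x^2*y^4*z - y^4*z^3 + 4*x^3*y^3 - x*y^5 - 8*x*y^3*z^2 - 7*x^2*y^2*z + y^4*z + 2*y^2*z^3 - x^3*y + 3*x*y^3 + 3*x*y*z^2 + x^2*z - 2*y^2*z - x*y - z
tr(b^-1 a^2 b^-1 a b^-1) = tr(a^2 b^-1 a b^-1) tr(b) - tr(a^2 b^-1 a)  (eliminate b^-1) = x^3*y^3 - 2*x^2*y^2*z - x^3*y - x*y^3 + x*y*z^2 + x^2*z + y^2*z + x*y - z
tr(a b^-1 a b^-3 a) = tr(b^-1 a^2 b^-1 a b^-1) tr(b) - tr(b^-1 a^2 b^-1 a)  (eliminate b^-1) = x^3*y^4 - 2*x^2*y^3*z - 2*x^3*y^2 - x*y^4 + x*y^2*z^2 + 3*x^2*y*z + y^3*z + 2*x*y^2 - x*z^2 - 2*y*z + x
tr(a b^-1 a b^-3 a b) = tr(a b^-3 a b a) tr(b) - tr(a b^-3 a b a b)  (eliminate b^-1) = x^2*y^4*z - x*y^5 - 2*x*y^3*z^2 - 2*x^2*y^2*z + y^4*z + y^2*z^3 + 4*x*y^3 + 3*x*y*z^2 - 4*y^2*z - z^3 - 3*x*y + 3*z
tr(b^-2 a b^-1 a b^-1 a b^-1) = tr(a b^-1 a b^-3 a) tr(b) - tr(a b^-1 a b^-3 a b)  (eliminate b^-1) = x^3*y^5 - 3*x^2*y^4*z - 2*x^3*y^3 + 3*x*y^3*z^2 + 5*x^2*y^2*z - y^2*z^3 - 2*x*y^3 - 4*x*y*z^2 + 2*y^2*z + z^3 + 4*x*y - 3*z
tr(a b^-1 a b a b^-1) = tr(a b^-1 a b a) tr(b) - tr(a b^-1 a b a b)  (eliminate b^-1) = x^2*y^2*z - x*y^3 - 2*x*y*z^2 + y^2*z + z^3 + 2*x*y - 3*z
tr(a b^-2 a b^-1 a b) = tr(a b^-1 a b a b^-1) tr(b) - tr(a b^-1 a b a)  (eliminate b^-1) = x^2*y^3*z - x*y^4 - 2*x*y^2*z^2 - x^2*y*z + y^3*z + y*z^3 + 3*x*y^2 + x*z^2 - 3*y*z - x
tr(b^-2 a b^-1 a b^-1 a) = tr(a b^-2 a b^-1 a) tr(b) - tr(a b^-2 a b^-1 a b)  (eliminate b^-1) = x^3*y^4 - 3*x^2*y^3*z - x^3*y^2 + 3*x*y^2*z^2 + 2*x^2*y*z - y*z^3 - 2*x*y^2 - x*z^2 + 2*y*z + x
apply: tr(a b^-4 a b^-1 a b^-1) = tr(b^-2 a b^-1 a b^-1 a b^-1) tr(b) - tr(b^-2 a b^-1 a b^-1 a)  (eliminate b^-1) = x^3*y^6 - 3*x^2*y^5*z - 3*x^3*y^4 + 3*x*y^4*z^2 + 8*x^2*y^3*z - y^3*z^3 + x^3*y^2 - 2*x*y^4 - 7*x*y^2*z^2 - 2*x^2*y*z + 2*y^3*z + 2*y*z^3 + 6*x*y^2 + x*z^2 - 5*y*z - x
use: tr(b^-2 a b^-4 a b^-1 a b^-1) = tr(a b^-4 a b^-1 a b^-2) tr(b) - tr(a b^-4 a b^-1 a b^-1)  (eliminate b^-1) = x^3*y^8 - 3*x^2*y^7*z - 5*x^3*y^6 + 3*x*y^6*z^2 + 13*x^2*y^5*z - y^5*z^3 + 7*x^3*y^4 - x*y^6 - 11*x*y^4*z^2 - 15*x^2*y^3*z + y^5*z + 3*y^3*z^3 - 2*x^3*y^2 + 5*x*y^4 + 10*x*y^2*z^2 + 3*x^2*y*z - 4*y^3*z - 2*y*z^3 - 7*x*y^2 - x*z^2 + 4*y*z + x

x^3*y^8 - 3*x^2*y^7*z - 5*x^3*y^6 + 3*x*y^6*z^2 + 13*x^2*y^5*z - y^5*z^3 + 7*x^3*y^4 - x*y^6 - 11*x*y^4*z^2 - 15*x^2*y^3*z + y^5*z + 3*y^3*z^3 - 2*x^3*y^2 + 5*x*y^4 + 10*x*y^2*z^2 + 3*x^2*y*z - 4*y^3*z - 2*y*z^3 - 7*x*y^2 - x*z^2 + 4*y*z + x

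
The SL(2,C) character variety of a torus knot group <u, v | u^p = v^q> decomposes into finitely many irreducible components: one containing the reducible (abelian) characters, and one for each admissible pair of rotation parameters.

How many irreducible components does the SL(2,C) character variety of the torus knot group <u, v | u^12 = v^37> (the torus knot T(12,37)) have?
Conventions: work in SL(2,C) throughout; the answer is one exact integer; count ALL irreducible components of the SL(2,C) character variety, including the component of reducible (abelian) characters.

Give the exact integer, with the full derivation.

Gamma = < u, v | u^12 = v^37 > (torus knot T(12,37)); the central element u^12 = v^37 acts as +I or -I in any irreducible SL(2,C) representation.
So on each irreducible component the traces are pinned: tr(u) = 2*cos(pi*alpha/12) with 1 <= alpha <= 11, tr(v) = 2*cos(pi*beta/37) with 1 <= beta <= 36.
u^12 = (-1)^alpha I and v^37 = (-1)^beta I must agree, so alpha and beta have equal parity.
Enumerate parity-matched pairs: 6*18 odd-odd plus 5*18 even-even gives 198.
Total: 198 irreducible-character components + 1 reducible (abelian) component = 199.

199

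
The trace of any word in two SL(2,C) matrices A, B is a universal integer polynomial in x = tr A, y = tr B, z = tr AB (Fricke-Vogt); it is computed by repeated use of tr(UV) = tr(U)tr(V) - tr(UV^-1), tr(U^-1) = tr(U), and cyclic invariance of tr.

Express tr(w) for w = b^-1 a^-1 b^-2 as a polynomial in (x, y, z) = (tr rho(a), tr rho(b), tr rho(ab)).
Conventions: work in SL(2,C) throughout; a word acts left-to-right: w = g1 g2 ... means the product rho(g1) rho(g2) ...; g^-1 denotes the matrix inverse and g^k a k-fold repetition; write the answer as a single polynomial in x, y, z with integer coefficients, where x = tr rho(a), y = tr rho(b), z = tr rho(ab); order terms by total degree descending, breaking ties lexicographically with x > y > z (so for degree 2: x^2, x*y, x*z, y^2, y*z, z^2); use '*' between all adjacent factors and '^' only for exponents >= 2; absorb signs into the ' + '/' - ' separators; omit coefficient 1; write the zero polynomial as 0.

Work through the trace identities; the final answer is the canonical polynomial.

and tr(b^-1) = tr(b) = y
tr(b^-2) = tr(b^-1) tr(b) - tr(1)  (eliminate b^-1) = y^2 - 2
tr(b^-3) = tr(b^-2) tr(b) - tr(b^-1)  (eliminate b^-1) = y^3 - 3*y
and tr(a b^-1) = tr(a) tr(b) - tr(a b)  (eliminate b^-1) = x*y - z
tr(a b^-2) = tr(a b^-1) tr(b) - tr(a)  (eliminate b^-1) = x*y^2 - y*z - x
tr(b^-3 a) = tr(a b^-2) tr(b) - tr(a b^-1)  (eliminate b^-1) = x*y^3 - y^2*z - 2*x*y + z
and tr(b^-1 a^-1 b^-2) = tr(b^-3) tr(a) - tr(b^-3 a)  (eliminate a^-1) = y^2*z - x*y - z

y^2*z - x*y - z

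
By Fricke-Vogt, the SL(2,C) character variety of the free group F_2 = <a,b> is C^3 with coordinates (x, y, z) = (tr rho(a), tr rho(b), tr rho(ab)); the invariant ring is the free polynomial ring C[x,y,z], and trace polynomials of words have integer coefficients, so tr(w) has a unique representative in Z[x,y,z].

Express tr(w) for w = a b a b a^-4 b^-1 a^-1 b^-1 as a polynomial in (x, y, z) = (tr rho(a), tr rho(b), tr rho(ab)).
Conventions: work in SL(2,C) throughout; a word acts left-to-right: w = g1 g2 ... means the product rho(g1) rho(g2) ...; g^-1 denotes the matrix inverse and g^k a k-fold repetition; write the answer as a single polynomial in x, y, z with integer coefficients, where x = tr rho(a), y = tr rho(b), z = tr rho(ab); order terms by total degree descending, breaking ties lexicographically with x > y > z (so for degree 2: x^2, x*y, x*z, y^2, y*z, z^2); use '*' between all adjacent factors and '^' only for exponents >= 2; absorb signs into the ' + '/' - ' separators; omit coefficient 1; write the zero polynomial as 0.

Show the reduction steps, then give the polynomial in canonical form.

reduce: tr(a^-1 b) = tr(b)*tr(a) - tr(b a)   [inverse elimination on a] = x*y - z
so tr(b a^-2) = tr(a^-1 b)*tr(a) - tr(a^-1 b a)   [inverse elimination on a] = x^2*y - x*z - y
tr(b a^-3) = tr(b a^-2)*tr(a) - tr(b a^-1)   [inverse elimination on a] = x^3*y - x^2*z - 2*x*y + z
reduce: tr(b a b) = tr(b)*tr(a b) - tr(a)   [square of b] = y*z - x
tr(b a b a) = tr(a b)*tr(a b) - tr(1)   [split at a repeated a] = z^2 - 2
reduce: tr(b a b a^-1) = tr(b a b)*tr(a) - tr(b a b a)   [inverse elimination on a] = x*y*z - x^2 - z^2 + 2
tr(a^-1 b a b a^-1) = tr(b a b a^-1)*tr(a) - tr(b a b)   [inverse elimination on a] = x^2*y*z - x^3 - x*z^2 - y*z + 3*x
reduce: tr(b a b a^-3) = tr(a^-1 b a b a^-1)*tr(a) - tr(a^-1 b a b)   [inverse elimination on a] = x^3*y*z - x^4 - x^2*z^2 - 2*x*y*z + 4*x^2 + z^2 - 2
tr(a b a) = tr(a)*tr(b a) - tr(b)   [square of a] = x*z - y
tr(b a b a b) = tr(b)*tr(a b a b) - tr(a b a)   [square of b] = y*z^2 - x*z - y
tr(b a b a b a) = tr(b a b a)*tr(b a) - tr(a b)   [split at a repeated b] = z^3 - 3*z
so tr(b a b a b a^-1) = tr(b a b a b)*tr(a) - tr(b a b a b a)   [inverse elimination on a] = x*y*z^2 - x^2*z - z^3 - x*y + 3*z
reduce: tr(b a b a b a^-2) = tr(b a b a b a^-1)*tr(a) - tr(b a b a b)   [inverse elimination on a] = x^2*y*z^2 - x^3*z - x*z^3 - x^2*y - y*z^2 + 4*x*z + y
tr(b a b a b a^-3) = tr(b a b a b a^-2)*tr(a) - tr(b a b a b a^-1)   [inverse elimination on a] = x^3*y*z^2 - x^4*z - x^2*z^3 - x^3*y - 2*x*y*z^2 + 5*x^2*z + z^3 + 2*x*y - 3*z
reduce: tr(a b a b a) = tr(a)*tr(b a b a) - tr(b a b)   [square of a] = x*z^2 - y*z - x
reduce: tr(b a b a b a b) = tr(b)*tr(a b a b a b) - tr(a b a b a)   [square of b] = y*z^3 - x*z^2 - 2*y*z + x
reduce: tr(b a b a b a b a) = tr(b a b a)*tr(b a b a) - tr(1)   [split at a repeated b] = z^4 - 4*z^2 + 2
tr(b a b a b a b a^-1) = tr(b a b a b a b)*tr(a) - tr(b a b a b a b a)   [inverse elimination on a] = x*y*z^3 - x^2*z^2 - z^4 - 2*x*y*z + x^2 + 4*z^2 - 2
tr(a^-2 b a b a b a b) = tr(b a b a b a b a^-1)*tr(a) - tr(b a b a b a b)   [inverse elimination on a] = x^2*y*z^3 - x^3*z^2 - x*z^4 - 2*x^2*y*z - y*z^3 + x^3 + 5*x*z^2 + 2*y*z - 3*x
reduce: tr(a^-3 b a b a b a b) = tr(a^-2 b a b a b a b)*tr(a) - tr(a^-2 b a b a b a b a)   [inverse elimination on a] = x^3*y*z^3 - x^4*z^2 - x^2*z^4 - 2*x^3*y*z - 2*x*y*z^3 + x^4 + 6*x^2*z^2 + z^4 + 4*x*y*z - 4*x^2 - 4*z^2 + 2
so tr(a b a b a b a^-4 b) = tr(a^-3 b a b a b a b)*tr(a) - tr(a^-3 b a b a b a b a)   [inverse elimination on a] = x^4*y*z^3 - x^5*z^2 - x^3*z^4 - 2*x^4*y*z - 3*x^2*y*z^3 + x^5 + 7*x^3*z^2 + 2*x*z^4 + 6*x^2*y*z + y*z^3 - 5*x^3 - 9*x*z^2 - 2*y*z + 5*x
tr(b a b a b a^-4 b^-1 a) = tr(a b a b a b a^-4)*tr(b) - tr(a b a b a b a^-4 b)   [inverse elimination on b] = -x^4*y*z^3 + x^5*z^2 + x^3*y^2*z^2 + x^3*z^4 + x^4*y*z + 2*x^2*y*z^3 - x^5 - x^3*y^2 - 7*x^3*z^2 - 2*x*y^2*z^2 - 2*x*z^4 - x^2*y*z + 5*x^3 + 2*x*y^2 + 9*x*z^2 - y*z - 5*x
tr(a b a b a^-4 b^-1 a^-1 b) = tr(b a b a b a^-4 b^-1)*tr(a) - tr(b a b a b a^-4 b^-1 a)   [inverse elimination on a] = x^4*y*z^3 - x^5*z^2 - x^3*y^2*z^2 - x^3*z^4 - 2*x^2*y*z^3 + x^3*y^2 + 6*x^3*z^2 + 2*x*y^2*z^2 + 2*x*z^4 - x^2*y*z - x^3 - 2*x*y^2 - 8*x*z^2 + y*z + 3*x
tr(a b a b a^-4 b^-1 a^-1 b^-1) = tr(a b a b a^-4 b^-1 a^-1)*tr(b) - tr(a b a b a^-4 b^-1 a^-1 b)   [inverse elimination on b] = -x^4*y*z^3 + x^5*z^2 + x^3*y^2*z^2 + x^3*z^4 + 2*x^2*y*z^3 - 6*x^3*z^2 - 2*x*y^2*z^2 - 2*x*z^4 + x^3 + 8*x*z^2 - 3*x

-x^4*y*z^3 + x^5*z^2 + x^3*y^2*z^2 + x^3*z^4 + 2*x^2*y*z^3 - 6*x^3*z^2 - 2*x*y^2*z^2 - 2*x*z^4 + x^3 + 8*x*z^2 - 3*x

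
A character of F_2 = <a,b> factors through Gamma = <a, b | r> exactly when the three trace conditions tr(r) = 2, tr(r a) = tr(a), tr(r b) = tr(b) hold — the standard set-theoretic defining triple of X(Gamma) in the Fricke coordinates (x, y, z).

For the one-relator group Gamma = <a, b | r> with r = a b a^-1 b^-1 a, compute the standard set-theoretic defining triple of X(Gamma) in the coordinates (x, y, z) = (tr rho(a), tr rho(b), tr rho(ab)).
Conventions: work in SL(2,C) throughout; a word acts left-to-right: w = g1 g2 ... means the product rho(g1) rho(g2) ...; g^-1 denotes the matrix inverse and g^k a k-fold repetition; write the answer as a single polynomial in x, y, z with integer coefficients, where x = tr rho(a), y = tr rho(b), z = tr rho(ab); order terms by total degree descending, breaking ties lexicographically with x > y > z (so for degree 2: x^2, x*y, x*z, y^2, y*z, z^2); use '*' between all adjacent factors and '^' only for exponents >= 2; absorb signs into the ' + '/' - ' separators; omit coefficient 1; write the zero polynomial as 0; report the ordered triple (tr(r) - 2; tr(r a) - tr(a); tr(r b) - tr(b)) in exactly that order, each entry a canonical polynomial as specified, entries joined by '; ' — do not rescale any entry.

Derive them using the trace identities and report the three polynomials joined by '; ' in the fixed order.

-x^2*y*z + x^3 + x*y^2 + x*z^2 - 3*x - 2; -x^3*y*z + x^4 + x^2*y^2 + x^2*z^2 + x*y*z - 4*x^2 - y^2 - z^2 - x + 2; -x*y*z^2 + x^2*z + y^2*z + z^3 - y - 3*z

apply: trace(a^2) = trace(a)*trace(a) - trace(1)  (reduce the a square) = x^2 - 2
apply: trace(a b a) = trace(a)*trace(b a) - trace(b)  (reduce the a square) = x*z - y
trace(a^2 b a) = trace(a)*trace(a b a) - trace(a b)  (reduce the a square) = x^2*z - x*y - z
apply: trace(b a b a) = trace(a b)*trace(a b) - trace(1)  (split on a) = z^2 - 2
trace(b a b) = trace(b)*trace(a b) - trace(a)  (reduce the b square) = y*z - x
use: trace(a^2 b a b) = trace(a)*trace(b a b a) - trace(b a b)  (reduce the a square) = x*z^2 - y*z - x
apply: trace(b^-1 a^2 b a) = trace(a^2 b a)*trace(b) - trace(a^2 b a b)  (eliminate b^-1) = x^2*y*z - x*y^2 - x*z^2 + x
use: trace(a b a^-1 b^-1 a) = trace(b^-1 a^2 b)*trace(a) - trace(b^-1 a^2 b a)  (eliminate a^-1) = -x^2*y*z + x^3 + x*y^2 + x*z^2 - 3*x
apply: trace(a^3) = trace(a)*trace(a^2) - trace(a)  (reduce the a square) = x^3 - 3*x
trace(b a^3 b) = trace(b)*trace(a^3 b) - trace(a^3)  (reduce the b square) = x^2*y*z - x^3 - x*y^2 - y*z + 3*x
use: trace(b a^3 b a) = trace(a)*trace(b a b a^2) - trace(b a b a)  (reduce the a square) = x^2*z^2 - x*y*z - x^2 - z^2 + 2
apply: trace(a^3 b a^-1 b) = trace(b a^3 b)*trace(a) - trace(b a^3 b a)  (eliminate a^-1) = x^3*y*z - x^4 - x^2*y^2 - x^2*z^2 + 4*x^2 + z^2 - 2
trace(a b a^-1 b^-1 a^2) = trace(a^3 b a^-1)*trace(b) - trace(a^3 b a^-1 b)  (eliminate b^-1) = -x^3*y*z + x^4 + x^2*y^2 + x^2*z^2 + x*y*z - 4*x^2 - y^2 - z^2 + 2
trace(a b a b a b) = trace(a b a b)*trace(a b) - trace(b a) = z^3 - 3*z
trace(b^-1 a b a b a) = trace(a b a b a)*trace(b) - trace(a b a b a b) = x*y*z^2 - y^2*z - z^3 - x*y + 3*z
use: trace(a b a^-1 b^-1 a b) = trace(b^-1 a b a b)*trace(a) - trace(b^-1 a b a b a) = -x*y*z^2 + x^2*z + y^2*z + z^3 - 3*z
assemble the triple (trace(r) - 2; trace(r a) - x; trace(r b) - y)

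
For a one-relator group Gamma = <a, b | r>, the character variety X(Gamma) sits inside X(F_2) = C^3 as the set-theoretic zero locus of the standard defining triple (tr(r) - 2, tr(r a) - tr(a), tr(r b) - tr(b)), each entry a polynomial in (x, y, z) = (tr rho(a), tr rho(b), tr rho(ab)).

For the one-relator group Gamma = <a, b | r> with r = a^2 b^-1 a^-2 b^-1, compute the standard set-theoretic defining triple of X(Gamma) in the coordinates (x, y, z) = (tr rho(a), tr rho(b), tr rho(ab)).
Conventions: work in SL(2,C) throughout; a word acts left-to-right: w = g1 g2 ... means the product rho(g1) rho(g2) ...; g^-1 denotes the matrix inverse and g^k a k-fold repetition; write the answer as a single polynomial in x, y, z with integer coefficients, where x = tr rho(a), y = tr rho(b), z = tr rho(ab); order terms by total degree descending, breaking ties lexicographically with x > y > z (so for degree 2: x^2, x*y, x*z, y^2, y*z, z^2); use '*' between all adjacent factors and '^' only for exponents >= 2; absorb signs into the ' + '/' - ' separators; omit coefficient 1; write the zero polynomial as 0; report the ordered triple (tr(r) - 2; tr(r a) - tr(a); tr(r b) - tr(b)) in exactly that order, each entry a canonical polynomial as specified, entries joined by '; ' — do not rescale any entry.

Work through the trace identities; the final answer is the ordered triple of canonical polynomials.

x^3*y*z - x^4 - x^2*y^2 - x^2*z^2 + 4*x^2 + y^2 - 4; x^4*y*z - x^5 - x^3*y^2 - x^3*z^2 - x^2*y*z + 5*x^3 + 2*x*y^2 + x*z^2 - y*z - 6*x; 0

so tr(b^-1) = tr(b) = y
tr(a^2) = tr(a) * tr(a) - tr(1) = x^2 - 2
tr(a b a) = tr(a) * tr(b a) - tr(b) = x*z - y
tr(a^2 b a) = tr(a) * tr(a b a) - tr(a b) = x^2*z - x*y - z
so tr(b a b a) = tr(b a) * tr(b a) - tr(1)   [split at repeated b] = z^2 - 2
tr(b a b) = tr(b) * tr(a b) - tr(a) = y*z - x
reduce: tr(a^2 b a b) = tr(a) * tr(b a b a) - tr(b a b) = x*z^2 - y*z - x
reduce: tr(b^-1 a^2 b a) = tr(a^2 b a) * tr(b) - tr(a^2 b a b) = x^2*y*z - x*y^2 - x*z^2 + x
tr(b^-1 a^2 b a^-1) = tr(b^-1 a^2 b) * tr(a) - tr(b^-1 a^2 b a) = -x^2*y*z + x^3 + x*y^2 + x*z^2 - 3*x
so tr(a^-2 b^-1 a^2 b) = tr(b^-1 a^2 b a^-1) * tr(a) - tr(b^-1 a^2 b) = -x^3*y*z + x^4 + x^2*y^2 + x^2*z^2 - 4*x^2 + 2
reduce: tr(a^2 b^-1 a^-2 b^-1) = tr(a^-2 b^-1 a^2) * tr(b) - tr(a^-2 b^-1 a^2 b) = x^3*y*z - x^4 - x^2*y^2 - x^2*z^2 + 4*x^2 + y^2 - 2
reduce: tr(a^3) = tr(a) * tr(a^2) - tr(a)   [square of a] = x^3 - 3*x
tr(b^-1 a^3) = tr(a^3) * tr(b) - tr(a^3 b)   [inverse elimination on b] = x^3*y - x^2*z - 2*x*y + z
so tr(b^-1 a^3 b^-1) = tr(b^-1 a^3) * tr(b) - tr(b^-1 a^3 b)   [inverse elimination on b] = x^3*y^2 - x^2*y*z - x^3 - 2*x*y^2 + y*z + 3*x
so tr(a^4) = tr(a) * tr(a^3) - tr(a^2)   [square of a] = x^4 - 4*x^2 + 2
so tr(a^4 b) = tr(a) * tr(a b a^2) - tr(a b a)   [square of a] = x^3*z - x^2*y - 2*x*z + y
so tr(a^3 b^-1 a) = tr(a^4) * tr(b) - tr(a^4 b)   [inverse elimination on b] = x^4*y - x^3*z - 3*x^2*y + 2*x*z + y
tr(a b a^3 b) = tr(a) * tr(a b a b a) - tr(a b a b)   [square of a] = x^2*z^2 - x*y*z - x^2 - z^2 + 2
reduce: tr(a^3 b^-1 a b) = tr(a b a^3) * tr(b) - tr(a b a^3 b)   [inverse elimination on b] = x^3*y*z - x^2*y^2 - x^2*z^2 - x*y*z + x^2 + y^2 + z^2 - 2
so tr(b^-1 a^3 b^-1 a) = tr(a^3 b^-1 a) * tr(b) - tr(a^3 b^-1 a b)   [inverse elimination on b] = x^4*y^2 - 2*x^3*y*z - 2*x^2*y^2 + x^2*z^2 + 3*x*y*z - x^2 - z^2 + 2
so tr(a^-1 b^-1 a^3 b^-1) = tr(b^-1 a^3 b^-1) * tr(a) - tr(b^-1 a^3 b^-1 a)   [inverse elimination on a] = x^3*y*z - x^4 - x^2*z^2 - 2*x*y*z + 4*x^2 + z^2 - 2
so tr(a^2 b^-1 a^-2 b^-1 a) = tr(a^-1 b^-1 a^3 b^-1) * tr(a) - tr(a^-1 b^-1 a^3 b^-1 a)   [inverse elimination on a] = x^4*y*z - x^5 - x^3*y^2 - x^3*z^2 - x^2*y*z + 5*x^3 + 2*x*y^2 + x*z^2 - y*z - 5*x
assemble the triple (tr(r) - 2; tr(r a) - x; tr(r b) - y)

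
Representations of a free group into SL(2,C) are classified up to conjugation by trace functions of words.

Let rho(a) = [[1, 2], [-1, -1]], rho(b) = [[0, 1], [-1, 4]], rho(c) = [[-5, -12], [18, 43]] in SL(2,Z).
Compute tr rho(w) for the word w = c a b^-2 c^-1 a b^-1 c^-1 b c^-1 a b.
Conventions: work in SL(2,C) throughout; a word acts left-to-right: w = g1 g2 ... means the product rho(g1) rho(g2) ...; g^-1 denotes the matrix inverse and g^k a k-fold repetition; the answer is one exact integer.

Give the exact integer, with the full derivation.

1646699309

rho(c) = [[-5, -12], [18, 43]]
... * rho(a) = [[1, 2], [-1, -1]]  ->  [[7, 2], [-25, -7]]
... * rho(b^-1) = [[4, -1], [1, 0]]  ->  [[30, -7], [-107, 25]]
... * rho(b^-1) = [[4, -1], [1, 0]]  ->  [[113, -30], [-403, 107]]
... * rho(c^-1) = [[43, 12], [-18, -5]]  ->  [[5399, 1506], [-19255, -5371]]
... * rho(a) = [[1, 2], [-1, -1]]  ->  [[3893, 9292], [-13884, -33139]]
... * rho(b^-1) = [[4, -1], [1, 0]]  ->  [[24864, -3893], [-88675, 13884]]
... * rho(c^-1) = [[43, 12], [-18, -5]]  ->  [[1139226, 317833], [-4062937, -1133520]]
... * rho(b) = [[0, 1], [-1, 4]]  ->  [[-317833, 2410558], [1133520, -8597017]]
... * rho(c^-1) = [[43, 12], [-18, -5]]  ->  [[-57056863, -15866786], [203487666, 56587325]]
... * rho(a) = [[1, 2], [-1, -1]]  ->  [[-41190077, -98246940], [146900341, 350388007]]
... * rho(b) = [[0, 1], [-1, 4]]  ->  [[98246940, -434177837], [-350388007, 1548452369]]
tr = 98246940 + 1548452369 = 1646699309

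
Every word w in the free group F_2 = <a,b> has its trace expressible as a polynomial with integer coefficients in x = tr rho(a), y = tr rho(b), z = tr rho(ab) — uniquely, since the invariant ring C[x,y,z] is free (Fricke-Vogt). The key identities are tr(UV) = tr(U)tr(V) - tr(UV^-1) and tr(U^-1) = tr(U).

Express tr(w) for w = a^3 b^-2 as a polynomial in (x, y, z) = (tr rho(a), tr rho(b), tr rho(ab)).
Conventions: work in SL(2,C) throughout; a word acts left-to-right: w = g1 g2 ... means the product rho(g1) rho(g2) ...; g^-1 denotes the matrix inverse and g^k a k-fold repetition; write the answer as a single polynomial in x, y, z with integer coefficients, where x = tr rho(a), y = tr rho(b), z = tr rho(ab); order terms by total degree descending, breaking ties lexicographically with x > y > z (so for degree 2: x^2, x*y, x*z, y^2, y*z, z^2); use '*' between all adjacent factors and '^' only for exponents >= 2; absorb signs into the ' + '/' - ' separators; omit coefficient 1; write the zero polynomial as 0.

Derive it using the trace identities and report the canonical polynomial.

trace(a^2) = trace(a) * trace(a) - trace(1) = x^2 - 2
trace(a^3) = trace(a) * trace(a^2) - trace(a) = x^3 - 3*x
trace(a b a) = trace(a) * trace(b a) - trace(b) = x*z - y
and trace(a^3 b) = trace(a) * trace(a b a) - trace(a b) = x^2*z - x*y - z
next, trace(b^-1 a^3) = trace(a^3) * trace(b) - trace(a^3 b) = x^3*y - x^2*z - 2*x*y + z
trace(a^3 b^-2) = trace(b^-1 a^3) * trace(b) - trace(b^-1 a^3 b) = x^3*y^2 - x^2*y*z - x^3 - 2*x*y^2 + y*z + 3*x

x^3*y^2 - x^2*y*z - x^3 - 2*x*y^2 + y*z + 3*x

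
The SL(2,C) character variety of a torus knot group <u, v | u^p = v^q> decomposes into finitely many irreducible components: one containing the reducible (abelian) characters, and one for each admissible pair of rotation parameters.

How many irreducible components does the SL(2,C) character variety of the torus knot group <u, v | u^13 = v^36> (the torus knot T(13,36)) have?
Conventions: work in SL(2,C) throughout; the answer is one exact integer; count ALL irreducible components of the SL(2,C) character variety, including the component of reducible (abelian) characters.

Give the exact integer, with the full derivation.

211

Gamma = < u, v | u^13 = v^36 > (torus knot T(13,36)); the central element u^13 = v^36 acts as +I or -I in any irreducible SL(2,C) representation.
So on each irreducible component the traces are pinned: tr(u) = 2*cos(pi*alpha/13) with 1 <= alpha <= 12, tr(v) = 2*cos(pi*beta/36) with 1 <= beta <= 35.
The two central values (-1)^alpha I and (-1)^beta I must be the same matrix, so alpha and beta share a parity.
count pairs: odd alpha (6 choices) x odd beta (18), plus even alpha (6) x even beta (17): 6*18 + 6*17 = 210.
That is 210 components of irreducible characters, and with the reducible (abelian) component the total is 211.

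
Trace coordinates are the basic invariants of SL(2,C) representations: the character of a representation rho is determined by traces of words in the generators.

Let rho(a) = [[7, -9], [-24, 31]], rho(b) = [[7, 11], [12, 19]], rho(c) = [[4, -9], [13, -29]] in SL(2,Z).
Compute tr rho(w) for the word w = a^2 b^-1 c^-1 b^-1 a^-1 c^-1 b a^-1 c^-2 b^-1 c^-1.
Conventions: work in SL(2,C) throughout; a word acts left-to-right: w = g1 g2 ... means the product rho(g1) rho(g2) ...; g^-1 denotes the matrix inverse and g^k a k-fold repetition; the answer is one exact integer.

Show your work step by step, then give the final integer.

rho(a) = [[7, -9], [-24, 31]]
... * rho(a) = [[7, -9], [-24, 31]]  ->  [[265, -342], [-912, 1177]]
... * rho(b^-1) = [[19, -11], [-12, 7]]  ->  [[9139, -5309], [-31452, 18271]]
... * rho(c^-1) = [[-29, 9], [-13, 4]]  ->  [[-196014, 61015], [674585, -209984]]
... * rho(b^-1) = [[19, -11], [-12, 7]]  ->  [[-4456446, 2583259], [15336923, -8890323]]
... * rho(a^-1) = [[31, 9], [24, 7]]  ->  [[-76151610, -22025201], [262076861, 75800046]]
... * rho(c^-1) = [[-29, 9], [-13, 4]]  ->  [[2494724303, -773465294], [-8585629567, 2661891933]]
... * rho(b) = [[7, 11], [12, 19]]  ->  [[8181486593, 12746126747], [-28156703773, -43865978510]]
... * rho(a^-1) = [[31, 9], [24, 7]]  ->  [[559533126311, 162856266566], [-1925641301203, -560472183527]]
... * rho(c^-1) = [[-29, 9], [-13, 4]]  ->  [[-18343592128377, 5687223203063], [63129736120738, -19572660444935]]
... * rho(c^-1) = [[-29, 9], [-13, 4]]  ->  [[458030270083114, -142343436343141], [-1576317761717247, 489876983306902]]
... * rho(b^-1) = [[19, -11], [-12, 7]]  ->  [[10410696367696858, -6034737025316241], [-35828561272310517, 20768634262038031]]
... * rho(c^-1) = [[-29, 9], [-13, 4]]  ->  [[-223458613334097749, 69557319208006758], [769036031490510590, -239382514402642529]]
tr = -223458613334097749 + -239382514402642529 = -462841127736740278

-462841127736740278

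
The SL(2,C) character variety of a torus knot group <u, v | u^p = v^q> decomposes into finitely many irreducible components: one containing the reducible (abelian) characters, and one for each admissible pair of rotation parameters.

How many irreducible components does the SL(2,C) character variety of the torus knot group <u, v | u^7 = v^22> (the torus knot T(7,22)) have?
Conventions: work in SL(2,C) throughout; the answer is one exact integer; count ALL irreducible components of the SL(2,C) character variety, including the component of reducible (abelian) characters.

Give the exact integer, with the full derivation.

64

In the torus knot group T(7,22), u^7 = v^22 is central, so an irreducible representation sends it to +I or -I (Schur).
This locks tr(u) to 2*cos(pi*alpha/7), alpha in 1..6, and tr(v) to 2*cos(pi*beta/22), beta in 1..21, on each component of irreducible characters.
Consistency of u^7 = (-1)^alpha I with v^22 = (-1)^beta I forces alpha = beta (mod 2).
Counting: 3 odd alphas x 11 odd betas + 3 even alphas x 10 even betas = 33 + 30 = 63.
That is 63 components of irreducible characters, and with the reducible (abelian) component the total is 64.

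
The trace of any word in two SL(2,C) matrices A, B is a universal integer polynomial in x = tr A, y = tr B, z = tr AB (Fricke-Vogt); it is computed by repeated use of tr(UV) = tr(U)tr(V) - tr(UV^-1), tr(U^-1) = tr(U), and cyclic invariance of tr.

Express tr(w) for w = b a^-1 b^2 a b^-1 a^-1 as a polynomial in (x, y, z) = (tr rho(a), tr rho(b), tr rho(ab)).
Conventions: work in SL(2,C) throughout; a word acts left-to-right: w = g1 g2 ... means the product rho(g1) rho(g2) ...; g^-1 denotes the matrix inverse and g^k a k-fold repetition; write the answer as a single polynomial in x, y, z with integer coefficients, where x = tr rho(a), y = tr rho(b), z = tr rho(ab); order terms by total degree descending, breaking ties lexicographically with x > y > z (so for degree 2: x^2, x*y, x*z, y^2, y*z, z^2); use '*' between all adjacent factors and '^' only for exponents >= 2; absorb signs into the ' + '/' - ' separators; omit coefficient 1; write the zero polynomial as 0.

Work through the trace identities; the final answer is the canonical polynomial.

-x^2*y^3*z + x^3*y^2 + x*y^4 + 2*x*y^2*z^2 - x^2*y*z - y^3*z - y*z^3 - 3*x*y^2 + 3*y*z - x

reduce: trace(b^2) = trace(b) * trace(b) - trace(1)   [square of b] = y^2 - 2
so trace(b^3) = trace(b) * trace(b^2) - trace(b)   [square of b] = y^3 - 3*y
trace(b a b) = trace(b) * trace(a b) - trace(a)   [square of b] = y*z - x
trace(b^3 a) = trace(b) * trace(b a b) - trace(b a)   [square of b] = y^2*z - x*y - z
trace(b a^-1 b^2) = trace(b^3) * trace(a) - trace(b^3 a)   [inverse elimination on a] = x*y^3 - y^2*z - 2*x*y + z
trace(b^3 a b) = trace(b) * trace(a b^3) - trace(a b^2)   [square of b] = y^3*z - x*y^2 - 2*y*z + x
so trace(a b a b) = trace(b a) * trace(b a) - trace(1)   [split at a repeated b] = z^2 - 2
trace(a b a) = trace(a) * trace(b a) - trace(b)   [square of a] = x*z - y
reduce: trace(a b a b^2) = trace(b) * trace(a b a b) - trace(a b a)   [square of b] = y*z^2 - x*z - y
so trace(b^3 a b a) = trace(b) * trace(a b a b^2) - trace(a b a b)   [square of b] = y^2*z^2 - x*y*z - y^2 - z^2 + 2
reduce: trace(b^2 a b a^-1 b) = trace(b^3 a b) * trace(a) - trace(b^3 a b a)   [inverse elimination on a] = x*y^3*z - x^2*y^2 - y^2*z^2 - x*y*z + x^2 + y^2 + z^2 - 2
trace(a^2) = trace(a) * trace(a) - trace(1)   [square of a] = x^2 - 2
so trace(a b^2 a) = trace(b) * trace(a^2 b) - trace(a^2)   [square of b] = x*y*z - x^2 - y^2 + 2
trace(b a b^2 a b) = trace(b) * trace(a b^2 a b) - trace(a b^2 a)   [square of b] = y^2*z^2 - 2*x*y*z + x^2 - 2
trace(a b a b a b) = trace(b a b a) * trace(b a) - trace(a b)   [split at a repeated b] = z^3 - 3*z
trace(a b a b a) = trace(a) * trace(b a b a) - trace(b a b)   [square of a] = x*z^2 - y*z - x
reduce: trace(b a b^2 a b a) = trace(b) * trace(a b a b a b) - trace(a b a b a)   [square of b] = y*z^3 - x*z^2 - 2*y*z + x
so trace(b^2 a b a^-1 b a) = trace(b a b^2 a b) * trace(a) - trace(b a b^2 a b a)   [inverse elimination on a] = x*y^2*z^2 - 2*x^2*y*z - y*z^3 + x^3 + x*z^2 + 2*y*z - 3*x
trace(a^-1 b a^-1 b^2 a b) = trace(b^2 a b a^-1 b) * trace(a) - trace(b^2 a b a^-1 b a)   [inverse elimination on a] = x^2*y^3*z - x^3*y^2 - 2*x*y^2*z^2 + x^2*y*z + y*z^3 + x*y^2 - 2*y*z + x
trace(b a^-1 b^2 a b^-1 a^-1) = trace(a^-1 b a^-1 b^2 a) * trace(b) - trace(a^-1 b a^-1 b^2 a b)   [inverse elimination on b] = -x^2*y^3*z + x^3*y^2 + x*y^4 + 2*x*y^2*z^2 - x^2*y*z - y^3*z - y*z^3 - 3*x*y^2 + 3*y*z - x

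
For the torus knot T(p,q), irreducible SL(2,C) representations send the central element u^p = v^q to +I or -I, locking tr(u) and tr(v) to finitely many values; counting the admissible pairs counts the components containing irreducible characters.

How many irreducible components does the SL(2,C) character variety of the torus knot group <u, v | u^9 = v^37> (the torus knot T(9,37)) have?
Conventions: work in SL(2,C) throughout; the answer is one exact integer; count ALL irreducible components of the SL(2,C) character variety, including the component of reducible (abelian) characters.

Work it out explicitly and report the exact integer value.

145

For T(9,37): irreducibility forces the central element u^9 = v^37 to one of +I, -I.
On an irreducible component, tr(u) is locked at 2*cos(pi*alpha/9) for some alpha in 1..8, and tr(v) at 2*cos(pi*beta/37) for some beta in 1..36.
u^9 = (-1)^alpha I and v^37 = (-1)^beta I must agree, so alpha and beta have equal parity.
Enumerate parity-matched pairs: 4*18 odd-odd plus 4*18 even-even gives 144.
Total: 144 irreducible-character components + 1 reducible (abelian) component = 145.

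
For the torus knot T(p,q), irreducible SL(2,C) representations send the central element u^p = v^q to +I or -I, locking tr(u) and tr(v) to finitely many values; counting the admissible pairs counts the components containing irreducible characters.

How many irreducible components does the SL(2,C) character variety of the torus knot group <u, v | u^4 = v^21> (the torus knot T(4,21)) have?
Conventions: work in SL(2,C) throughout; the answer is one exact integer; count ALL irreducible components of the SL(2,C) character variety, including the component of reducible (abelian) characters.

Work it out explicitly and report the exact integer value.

For T(4,21): irreducibility forces the central element u^4 = v^21 to one of +I, -I.
This locks tr(u) to 2*cos(pi*alpha/4), alpha in 1..3, and tr(v) to 2*cos(pi*beta/21), beta in 1..20, on each component of irreducible characters.
u^4 = (-1)^alpha I and v^21 = (-1)^beta I must agree, so alpha and beta have equal parity.
Counting: 2 odd alphas x 10 odd betas + 1 even alphas x 10 even betas = 20 + 10 = 30.
Total: 30 irreducible-character components + 1 reducible (abelian) component = 31.

31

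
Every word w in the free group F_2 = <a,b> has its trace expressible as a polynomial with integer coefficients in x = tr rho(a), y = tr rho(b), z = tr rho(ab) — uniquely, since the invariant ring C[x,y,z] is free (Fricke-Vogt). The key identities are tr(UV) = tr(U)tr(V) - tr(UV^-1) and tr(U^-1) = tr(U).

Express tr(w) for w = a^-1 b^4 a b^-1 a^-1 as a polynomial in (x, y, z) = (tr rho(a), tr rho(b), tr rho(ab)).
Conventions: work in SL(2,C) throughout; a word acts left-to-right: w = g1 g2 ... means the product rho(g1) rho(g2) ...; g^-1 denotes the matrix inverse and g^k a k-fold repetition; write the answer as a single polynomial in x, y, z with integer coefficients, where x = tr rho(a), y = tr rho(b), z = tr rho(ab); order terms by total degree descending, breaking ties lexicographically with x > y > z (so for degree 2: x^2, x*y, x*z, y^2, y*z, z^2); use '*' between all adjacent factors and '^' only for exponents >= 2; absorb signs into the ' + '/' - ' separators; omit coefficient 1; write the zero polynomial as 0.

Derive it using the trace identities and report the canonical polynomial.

trace(b^2) = trace(b) trace(b) - trace(1) = y^2 - 2
trace(b^3) = trace(b) trace(b^2) - trace(b) = y^3 - 3*y
trace(b^4) = trace(b) trace(b^3) - trace(b^2) = y^4 - 4*y^2 + 2
trace(a b^2) = trace(b) trace(a b) - trace(a) = y*z - x
trace(b^2 a b) = trace(b) trace(a b^2) - trace(a b) = y^2*z - x*y - z
use: trace(b^3 a b) = trace(b) trace(b^2 a b) - trace(b^2 a) = y^3*z - x*y^2 - 2*y*z + x
apply: trace(b^4 a b) = trace(b) trace(b^3 a b) - trace(b^3 a) = y^4*z - x*y^3 - 3*y^2*z + 2*x*y + z
trace(a b a b) = trace(a b) trace(a b) - trace(1) = z^2 - 2
trace(a b a) = trace(a) trace(b a) - trace(b) = x*z - y
apply: trace(b a b a b) = trace(b) trace(a b a b) - trace(a b a) = y*z^2 - x*z - y
apply: trace(b^2 a b a b) = trace(b) trace(b a b a b) - trace(b a b a) = y^2*z^2 - x*y*z - y^2 - z^2 + 2
apply: trace(b^4 a b a) = trace(b) trace(b^2 a b a b) - trace(b^2 a b a) = y^3*z^2 - x*y^2*z - y^3 - 2*y*z^2 + x*z + 3*y
trace(a^-1 b^4 a b) = trace(b^4 a b) trace(a) - trace(b^4 a b a) = x*y^4*z - x^2*y^3 - y^3*z^2 - 2*x*y^2*z + 2*x^2*y + y^3 + 2*y*z^2 - 3*y
apply: trace(a^-1 b^4 a b^-1) = trace(a^-1 b^4 a) trace(b) - trace(a^-1 b^4 a b) = -x*y^4*z + x^2*y^3 + y^5 + y^3*z^2 + 2*x*y^2*z - 2*x^2*y - 5*y^3 - 2*y*z^2 + 5*y
trace(a^-1 b^4 a b^-1 a^-1) = trace(a^-1 b^4 a b^-1) trace(a) - trace(a^-1 b^4 a b^-1 a) = -x^2*y^4*z + x^3*y^3 + x*y^5 + x*y^3*z^2 + 2*x^2*y^2*z - 2*x^3*y - 5*x*y^3 - 2*x*y*z^2 - y^2*z + 6*x*y + z

-x^2*y^4*z + x^3*y^3 + x*y^5 + x*y^3*z^2 + 2*x^2*y^2*z - 2*x^3*y - 5*x*y^3 - 2*x*y*z^2 - y^2*z + 6*x*y + z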